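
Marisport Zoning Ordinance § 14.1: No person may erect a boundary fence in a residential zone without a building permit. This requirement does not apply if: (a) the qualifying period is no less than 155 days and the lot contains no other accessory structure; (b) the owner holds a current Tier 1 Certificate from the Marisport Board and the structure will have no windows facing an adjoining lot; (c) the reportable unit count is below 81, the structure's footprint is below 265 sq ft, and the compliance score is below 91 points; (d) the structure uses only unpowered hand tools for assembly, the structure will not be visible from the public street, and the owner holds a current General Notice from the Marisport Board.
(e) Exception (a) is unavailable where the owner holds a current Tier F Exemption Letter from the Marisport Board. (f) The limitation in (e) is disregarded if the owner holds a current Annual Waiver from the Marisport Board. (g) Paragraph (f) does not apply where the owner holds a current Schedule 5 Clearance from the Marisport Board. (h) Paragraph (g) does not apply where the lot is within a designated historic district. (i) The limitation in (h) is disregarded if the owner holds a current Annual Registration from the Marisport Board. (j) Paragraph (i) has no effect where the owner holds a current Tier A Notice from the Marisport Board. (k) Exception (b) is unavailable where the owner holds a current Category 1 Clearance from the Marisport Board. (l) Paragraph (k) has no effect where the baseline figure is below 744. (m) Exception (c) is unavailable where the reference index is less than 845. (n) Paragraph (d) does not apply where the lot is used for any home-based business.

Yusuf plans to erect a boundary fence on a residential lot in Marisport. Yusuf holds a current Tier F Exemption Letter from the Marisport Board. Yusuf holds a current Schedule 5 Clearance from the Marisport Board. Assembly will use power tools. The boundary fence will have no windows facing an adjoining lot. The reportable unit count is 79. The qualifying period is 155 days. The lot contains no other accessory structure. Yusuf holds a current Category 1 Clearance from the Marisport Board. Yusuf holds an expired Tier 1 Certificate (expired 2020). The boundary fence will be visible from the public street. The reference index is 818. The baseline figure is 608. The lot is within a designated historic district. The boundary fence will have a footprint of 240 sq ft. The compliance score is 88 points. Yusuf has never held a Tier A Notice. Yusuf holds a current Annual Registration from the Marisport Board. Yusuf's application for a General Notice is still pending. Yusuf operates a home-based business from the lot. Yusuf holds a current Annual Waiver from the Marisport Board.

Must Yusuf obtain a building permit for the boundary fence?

Yes — Yusuf must obtain a building permit.

Exception (a) is satisfied on its face — the qualifying period is 155 days, meeting the 155 days threshold; the lot has no other accessory structure. However, paragraphs (e)–(j) must be considered: (e) is engaged — a current Tier F Exemption Letter is held. (f) would limit (e) — a current Annual Waiver is held — but (g) sets (f) aside: (g) operates against (f): a current Schedule 5 Clearance is held. (h) would limit (g) — the lot is in a historic district — but (i) sets (h) aside: (i) operates against (h): a current Annual Registration is held. (j) is inapplicable (no current Tier A Notice is held), so (i) stands. (a) is therefore removed.
Exception (b) does not apply: there is no Tier 1 Certificate in force.
Exception (c) is satisfied on its face — the reportable unit count is 79, below the 81 limit; the structure's footprint is 240 sq ft, below the 265 sq ft limit; the compliance score is 88 points, below the 91 points limit. But: (m) is triggered — the reference index is 818, less than the 845 limit. (c) is therefore removed.
Exception (d) requires that the structure uses only unpowered hand tools for assembly; but assembly uses power tools, so (d) is unavailable.
No exception is made out. Yusuf falls within the general rule.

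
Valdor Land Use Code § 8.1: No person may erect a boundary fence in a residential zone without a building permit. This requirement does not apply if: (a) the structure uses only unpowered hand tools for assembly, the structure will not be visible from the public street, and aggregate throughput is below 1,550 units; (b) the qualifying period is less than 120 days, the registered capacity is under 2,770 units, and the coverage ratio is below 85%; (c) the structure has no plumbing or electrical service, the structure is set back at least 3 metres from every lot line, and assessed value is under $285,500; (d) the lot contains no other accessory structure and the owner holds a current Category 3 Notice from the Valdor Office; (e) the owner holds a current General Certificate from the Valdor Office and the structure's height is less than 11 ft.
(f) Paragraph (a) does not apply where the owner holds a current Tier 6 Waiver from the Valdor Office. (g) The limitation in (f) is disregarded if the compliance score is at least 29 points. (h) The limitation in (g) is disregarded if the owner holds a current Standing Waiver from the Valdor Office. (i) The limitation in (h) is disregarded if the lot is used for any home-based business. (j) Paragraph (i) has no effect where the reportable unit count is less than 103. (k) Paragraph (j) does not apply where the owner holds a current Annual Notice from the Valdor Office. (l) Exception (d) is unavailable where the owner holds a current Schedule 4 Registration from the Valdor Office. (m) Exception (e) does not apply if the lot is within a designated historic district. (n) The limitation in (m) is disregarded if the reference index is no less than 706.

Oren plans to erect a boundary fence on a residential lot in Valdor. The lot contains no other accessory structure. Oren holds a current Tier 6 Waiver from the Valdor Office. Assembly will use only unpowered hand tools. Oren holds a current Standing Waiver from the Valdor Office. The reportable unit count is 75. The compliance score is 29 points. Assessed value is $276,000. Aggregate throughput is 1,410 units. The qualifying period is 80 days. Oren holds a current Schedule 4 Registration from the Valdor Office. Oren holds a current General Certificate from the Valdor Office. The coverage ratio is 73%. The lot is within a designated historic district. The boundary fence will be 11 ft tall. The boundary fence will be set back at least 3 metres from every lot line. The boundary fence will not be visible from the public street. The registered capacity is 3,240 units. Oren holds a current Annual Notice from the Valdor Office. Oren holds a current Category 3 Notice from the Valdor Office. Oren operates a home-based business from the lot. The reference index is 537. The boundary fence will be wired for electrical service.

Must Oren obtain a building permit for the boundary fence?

No — exception (a) applies; Oren does not need a building permit.

Exception (a) is satisfied on its face — assembly uses only hand tools; the structure will not be visible from the street; aggregate throughput is 1,410 units, below the 1,550 units limit. As to paragraphs (f)–(k): (f) would limit (a) — a current Tier 6 Waiver is held — but (g) sets (f) aside: (g) operates against (f): the compliance score is 29 points, meeting the 29 points threshold. (h) would limit (g) — a current Standing Waiver is held — but (i) sets (h) aside: (i) operates — a home-based business operates on the lot. (j) applies (the reportable unit count is 75, less than the 103 limit), but yields to (k): (k) applies — a current Annual Notice is held. So (a) applies.
Exception (b) requires that the registered capacity is under 2,770 units; but the registered capacity is 3,240 units, not under 2,770 units, so (b) is unavailable.
Exception (c) requires that the structure has no plumbing or electrical service; but electrical service is planned, so (c) is unavailable.
All of (d)'s requirements are met (the lot has no other accessory structure; a current Category 3 Notice is held). However, paragraph (l) must be considered: (l) operates — a current Schedule 4 Registration is held. So (d) is unavailable.
Exception (e) requires that the structure's height is less than 11 ft; but the structure's height is 11 ft, not less than 11 ft, so (e) is unavailable.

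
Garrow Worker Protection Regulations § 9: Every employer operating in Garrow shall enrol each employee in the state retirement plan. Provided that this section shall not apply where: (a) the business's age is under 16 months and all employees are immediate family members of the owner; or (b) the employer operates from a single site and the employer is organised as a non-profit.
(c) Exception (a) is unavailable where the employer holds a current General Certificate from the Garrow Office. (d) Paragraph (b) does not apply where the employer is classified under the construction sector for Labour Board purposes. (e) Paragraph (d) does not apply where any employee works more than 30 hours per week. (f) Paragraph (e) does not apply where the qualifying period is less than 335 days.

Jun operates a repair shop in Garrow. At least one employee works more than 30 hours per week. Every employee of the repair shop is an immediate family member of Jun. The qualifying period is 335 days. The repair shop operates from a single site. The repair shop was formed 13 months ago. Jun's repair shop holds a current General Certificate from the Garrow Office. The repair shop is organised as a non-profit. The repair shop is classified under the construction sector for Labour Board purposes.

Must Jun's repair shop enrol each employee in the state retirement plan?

Exception (a)'s conditions are all satisfied: the business's age is 13 months, under the 16 months limit; every employee is an immediate family member. But: (c) operates against (a): a current General Certificate is held. So (a) is unavailable.
Exception (b) is satisfied on its face — the employer operates from a single site; the employer is a non-profit. Under paragraphs (d)–(f): (d) operates (the repair shop is classified under the construction sector), but is set aside by (e): (e) applies — at least one employee exceeds 30 hours/week. (f), which would lift (e), is not engaged — the qualifying period is 335 days, not less than 335 days. Exception (b) stands.

No — exception (b) applies; Jun's repair shop is not required to enrol each employee in the state retirement plan.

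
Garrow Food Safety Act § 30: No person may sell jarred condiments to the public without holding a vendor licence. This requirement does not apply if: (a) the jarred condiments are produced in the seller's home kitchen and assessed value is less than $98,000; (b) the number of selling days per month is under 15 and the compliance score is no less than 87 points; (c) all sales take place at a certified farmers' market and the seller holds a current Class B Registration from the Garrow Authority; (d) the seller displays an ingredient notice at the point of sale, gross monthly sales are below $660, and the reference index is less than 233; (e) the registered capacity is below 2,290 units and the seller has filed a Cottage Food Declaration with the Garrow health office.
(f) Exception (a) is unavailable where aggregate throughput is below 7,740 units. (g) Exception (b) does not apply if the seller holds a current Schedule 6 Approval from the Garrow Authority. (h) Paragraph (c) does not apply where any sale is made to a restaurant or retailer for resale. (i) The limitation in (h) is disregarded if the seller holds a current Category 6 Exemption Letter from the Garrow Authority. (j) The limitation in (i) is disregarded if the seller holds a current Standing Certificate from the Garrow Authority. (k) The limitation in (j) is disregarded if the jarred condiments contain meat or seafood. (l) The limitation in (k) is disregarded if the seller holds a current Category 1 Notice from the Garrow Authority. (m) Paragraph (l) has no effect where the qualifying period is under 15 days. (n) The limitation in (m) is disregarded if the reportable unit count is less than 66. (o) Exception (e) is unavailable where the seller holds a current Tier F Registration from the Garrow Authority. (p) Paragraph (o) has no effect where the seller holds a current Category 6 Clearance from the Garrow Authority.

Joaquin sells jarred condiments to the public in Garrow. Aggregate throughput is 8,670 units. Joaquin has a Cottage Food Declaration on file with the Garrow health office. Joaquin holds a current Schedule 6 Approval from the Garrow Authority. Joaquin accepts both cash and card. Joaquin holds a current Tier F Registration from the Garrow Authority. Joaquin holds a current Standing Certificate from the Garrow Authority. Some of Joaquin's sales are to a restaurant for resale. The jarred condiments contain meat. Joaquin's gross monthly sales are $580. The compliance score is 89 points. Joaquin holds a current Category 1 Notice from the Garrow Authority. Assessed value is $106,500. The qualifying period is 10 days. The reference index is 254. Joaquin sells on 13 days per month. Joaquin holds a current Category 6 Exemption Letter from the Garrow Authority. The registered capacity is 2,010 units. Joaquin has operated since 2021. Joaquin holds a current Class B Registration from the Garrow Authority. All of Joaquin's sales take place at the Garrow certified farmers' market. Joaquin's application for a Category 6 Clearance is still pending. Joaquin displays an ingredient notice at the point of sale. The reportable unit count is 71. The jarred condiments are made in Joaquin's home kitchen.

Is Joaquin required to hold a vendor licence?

Exception (a) does not apply: assessed value is $106,500, not less than $98,000.
Exception (b)'s conditions are all satisfied: the number of selling days per month is 13, under the 15 limit; the compliance score is 89 points, meeting the 87 points threshold. Turning to paragraph (g): (g) operates against (b): a current Schedule 6 Approval is held. Exception (b) does not apply.
Exception (c): all sales are at a certified farmers' market; a current Class B Registration is held — every condition holds. Considering the limiting provisions: (h) would limit (c) — some sales are to a restaurant for resale — but (i) sets (h) aside: (i) operates against (h): a current Category 6 Exemption Letter is held. (j) operates (a current Standing Certificate is held), but is overridden by (k): (k) operates — the jarred condiments contain meat. (l) is engaged (a current Category 1 Notice is held), but is overridden by (m): (m) operates — the qualifying period is 10 days, under the 15 days limit. (n) is not triggered (the reportable unit count is 71, not less than 66), so (m) stands. So (c) applies.
Exception (d) requires that the reference index is less than 233; but the reference index is 254, not less than 233, so (d) is unavailable.
All of (e)'s requirements are met (the registered capacity is 2,010 units, below the 2,290 units limit; a Cottage Food Declaration is on file). But: (o) applies — a current Tier F Registration is held. (p), which would lift (o), is inapplicable — the Category 6 Clearance is not current. (e) is therefore removed.

No — exception (c) applies; Joaquin is not required to hold a vendor licence.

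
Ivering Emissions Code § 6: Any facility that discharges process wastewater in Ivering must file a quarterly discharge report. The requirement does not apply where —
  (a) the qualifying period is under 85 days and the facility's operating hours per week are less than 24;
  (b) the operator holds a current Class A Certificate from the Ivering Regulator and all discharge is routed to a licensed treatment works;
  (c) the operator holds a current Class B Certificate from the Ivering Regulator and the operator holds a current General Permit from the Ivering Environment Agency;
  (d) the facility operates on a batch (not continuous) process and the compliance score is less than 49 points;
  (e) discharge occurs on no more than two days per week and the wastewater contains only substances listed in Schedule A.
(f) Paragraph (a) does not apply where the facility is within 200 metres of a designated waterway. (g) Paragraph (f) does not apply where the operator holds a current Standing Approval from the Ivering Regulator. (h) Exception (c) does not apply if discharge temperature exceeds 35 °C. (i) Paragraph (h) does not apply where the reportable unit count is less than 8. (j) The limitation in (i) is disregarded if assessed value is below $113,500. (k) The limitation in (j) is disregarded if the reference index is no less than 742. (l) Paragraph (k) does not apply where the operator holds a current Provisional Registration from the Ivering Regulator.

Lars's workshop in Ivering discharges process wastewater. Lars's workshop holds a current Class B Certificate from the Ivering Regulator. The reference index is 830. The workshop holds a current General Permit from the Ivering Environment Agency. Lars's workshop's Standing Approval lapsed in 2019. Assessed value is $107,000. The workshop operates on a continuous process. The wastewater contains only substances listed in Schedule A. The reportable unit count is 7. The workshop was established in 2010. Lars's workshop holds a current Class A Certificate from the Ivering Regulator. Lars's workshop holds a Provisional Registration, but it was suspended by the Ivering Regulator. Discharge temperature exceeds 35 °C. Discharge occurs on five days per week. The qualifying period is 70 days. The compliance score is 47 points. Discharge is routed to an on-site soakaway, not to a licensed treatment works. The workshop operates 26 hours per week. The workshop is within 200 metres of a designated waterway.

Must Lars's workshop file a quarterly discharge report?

No — exception (c) applies; Lars's workshop is not required to file a quarterly discharge report.

Exception (a) does not apply: the facility's operating hours per week are 26, not less than 24.
Exception (b) requires that all discharge is routed to a licensed treatment works; but discharge is not routed to a licensed treatment works, so (b) is unavailable.
Exception (c) is satisfied on its face — a current Class B Certificate is held; a current General Permit is held. As to paragraphs (h)–(l): (h) applies (discharge temperature exceeds 35 °C), but is overridden by (i): (i) applies — the reportable unit count is 7, less than the 8 limit. (j) is engaged (assessed value is $107,000, below the $113,500 limit), but is set aside by (k): (k) is triggered — the reference index is 830, meeting the 742 threshold. (l), which would lift (k), is not triggered — no current Provisional Registration is held. (c) remains available.
Exception (d) does not apply: the facility operates on a continuous process.
Exception (e) requires that discharge occurs on no more than two days per week; but discharge occurs on five days per week, so (e) is unavailable.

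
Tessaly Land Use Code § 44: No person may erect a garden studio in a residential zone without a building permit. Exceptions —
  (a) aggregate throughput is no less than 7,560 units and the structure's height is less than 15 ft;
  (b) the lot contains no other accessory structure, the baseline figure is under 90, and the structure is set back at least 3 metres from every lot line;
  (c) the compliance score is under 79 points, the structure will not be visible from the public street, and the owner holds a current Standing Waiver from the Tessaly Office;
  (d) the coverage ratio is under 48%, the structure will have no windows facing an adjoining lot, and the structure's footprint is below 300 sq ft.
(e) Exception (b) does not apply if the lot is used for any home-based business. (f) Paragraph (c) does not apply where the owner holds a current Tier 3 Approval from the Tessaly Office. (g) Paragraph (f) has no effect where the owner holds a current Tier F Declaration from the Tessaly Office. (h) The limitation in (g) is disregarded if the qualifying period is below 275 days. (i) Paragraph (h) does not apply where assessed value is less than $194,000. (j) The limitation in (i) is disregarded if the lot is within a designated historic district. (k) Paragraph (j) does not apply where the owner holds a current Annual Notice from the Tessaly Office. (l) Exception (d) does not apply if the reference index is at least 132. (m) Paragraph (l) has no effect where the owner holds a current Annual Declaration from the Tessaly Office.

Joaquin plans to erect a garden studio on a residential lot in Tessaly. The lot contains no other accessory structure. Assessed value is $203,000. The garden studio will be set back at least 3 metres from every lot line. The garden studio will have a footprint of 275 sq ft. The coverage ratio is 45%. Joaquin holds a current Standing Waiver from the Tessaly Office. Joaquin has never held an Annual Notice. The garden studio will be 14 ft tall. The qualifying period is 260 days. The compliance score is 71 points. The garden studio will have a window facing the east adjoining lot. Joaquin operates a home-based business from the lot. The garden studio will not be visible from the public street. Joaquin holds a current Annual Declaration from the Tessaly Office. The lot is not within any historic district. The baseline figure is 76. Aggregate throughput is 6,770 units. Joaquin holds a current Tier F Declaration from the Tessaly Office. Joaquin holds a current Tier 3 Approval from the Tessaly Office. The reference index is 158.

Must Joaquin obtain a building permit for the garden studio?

Exception (a) requires that aggregate throughput is no less than 7,560 units; but aggregate throughput is 6,770 units, short of 7,560 units, so (a) is unavailable.
Exception (b)'s conditions are all satisfied: the lot has no other accessory structure; the baseline figure is 76, under the 90 limit; the setback is at least 3 m on every side. But: (e) operates — a home-based business operates on the lot. (b) is therefore removed.
Exception (c) is satisfied on its face — the compliance score is 71 points, under the 79 points limit; the structure will not be visible from the street; a current Standing Waiver is held. Turning to paragraphs (f)–(k): (f) is engaged — a current Tier 3 Approval is held. (g) would limit (f) — a current Tier F Declaration is held — but (h) sets (g) aside: (h) operates against (g): the qualifying period is 260 days, below the 275 days limit. (i), which would lift (h), does not operate here — assessed value is $203,000, not less than $194,000. Exception (c) does not apply.
Exception (d) does not apply: a window faces an adjoining lot.
No exception applies. The general rule governs.

Yes — Joaquin must obtain a building permit.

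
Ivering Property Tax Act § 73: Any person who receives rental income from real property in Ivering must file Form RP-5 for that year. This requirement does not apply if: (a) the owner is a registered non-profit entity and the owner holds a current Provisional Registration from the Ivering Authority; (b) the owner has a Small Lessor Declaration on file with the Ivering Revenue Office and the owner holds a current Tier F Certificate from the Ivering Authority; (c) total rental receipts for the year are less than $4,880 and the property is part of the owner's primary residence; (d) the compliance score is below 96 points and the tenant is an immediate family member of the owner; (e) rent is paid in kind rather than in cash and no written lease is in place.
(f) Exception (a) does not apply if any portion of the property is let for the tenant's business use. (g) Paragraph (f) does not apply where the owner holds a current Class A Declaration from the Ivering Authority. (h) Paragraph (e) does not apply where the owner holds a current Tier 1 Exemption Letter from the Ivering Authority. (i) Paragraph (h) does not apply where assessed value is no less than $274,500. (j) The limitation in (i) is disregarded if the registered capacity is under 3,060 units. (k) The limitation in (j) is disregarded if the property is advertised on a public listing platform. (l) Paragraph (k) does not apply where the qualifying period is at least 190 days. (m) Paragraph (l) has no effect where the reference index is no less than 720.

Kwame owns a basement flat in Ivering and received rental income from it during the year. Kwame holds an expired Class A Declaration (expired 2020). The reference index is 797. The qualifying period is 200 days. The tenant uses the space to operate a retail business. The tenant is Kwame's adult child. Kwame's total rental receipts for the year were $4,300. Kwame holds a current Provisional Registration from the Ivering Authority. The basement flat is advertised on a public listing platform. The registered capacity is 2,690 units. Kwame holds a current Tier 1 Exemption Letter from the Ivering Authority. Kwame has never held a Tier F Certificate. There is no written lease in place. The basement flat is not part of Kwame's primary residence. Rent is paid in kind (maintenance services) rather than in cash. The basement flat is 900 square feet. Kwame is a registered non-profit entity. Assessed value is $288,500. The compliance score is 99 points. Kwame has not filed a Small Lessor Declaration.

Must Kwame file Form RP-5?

No — exception (e) applies; Kwame is not required to file Form RP-5.

Exception (a)'s conditions are all satisfied: Kwame is a registered non-profit; a current Provisional Registration is held. But: (f) operates against (a): the space is let for business use. (g) is not engaged (no current Class A Declaration is held), so (f) stands. So (a) is unavailable.
Exception (b) fails — no Small Lessor Declaration is on file.
Exception (c) does not apply: the basement flat is not part of the primary residence.
Exception (d) does not apply: the compliance score is 99 points, not below 96 points.
Exception (e): rent is paid in kind; there is no written lease — every condition holds. Considering the limiting provisions: (h) would limit (e) — a current Tier 1 Exemption Letter is held — but (i) sets (h) aside: (i) operates against (h): assessed value is $288,500, meeting the $274,500 threshold. (j) is triggered (the registered capacity is 2,690 units, under the 3,060 units limit), but is overridden by (k): (k) operates against (j): the property is publicly advertised. (l) applies (the qualifying period is 200 days, meeting the 190 days threshold), but is overridden by (m): (m) operates — the reference index is 797, meeting the 720 threshold. (e) remains available.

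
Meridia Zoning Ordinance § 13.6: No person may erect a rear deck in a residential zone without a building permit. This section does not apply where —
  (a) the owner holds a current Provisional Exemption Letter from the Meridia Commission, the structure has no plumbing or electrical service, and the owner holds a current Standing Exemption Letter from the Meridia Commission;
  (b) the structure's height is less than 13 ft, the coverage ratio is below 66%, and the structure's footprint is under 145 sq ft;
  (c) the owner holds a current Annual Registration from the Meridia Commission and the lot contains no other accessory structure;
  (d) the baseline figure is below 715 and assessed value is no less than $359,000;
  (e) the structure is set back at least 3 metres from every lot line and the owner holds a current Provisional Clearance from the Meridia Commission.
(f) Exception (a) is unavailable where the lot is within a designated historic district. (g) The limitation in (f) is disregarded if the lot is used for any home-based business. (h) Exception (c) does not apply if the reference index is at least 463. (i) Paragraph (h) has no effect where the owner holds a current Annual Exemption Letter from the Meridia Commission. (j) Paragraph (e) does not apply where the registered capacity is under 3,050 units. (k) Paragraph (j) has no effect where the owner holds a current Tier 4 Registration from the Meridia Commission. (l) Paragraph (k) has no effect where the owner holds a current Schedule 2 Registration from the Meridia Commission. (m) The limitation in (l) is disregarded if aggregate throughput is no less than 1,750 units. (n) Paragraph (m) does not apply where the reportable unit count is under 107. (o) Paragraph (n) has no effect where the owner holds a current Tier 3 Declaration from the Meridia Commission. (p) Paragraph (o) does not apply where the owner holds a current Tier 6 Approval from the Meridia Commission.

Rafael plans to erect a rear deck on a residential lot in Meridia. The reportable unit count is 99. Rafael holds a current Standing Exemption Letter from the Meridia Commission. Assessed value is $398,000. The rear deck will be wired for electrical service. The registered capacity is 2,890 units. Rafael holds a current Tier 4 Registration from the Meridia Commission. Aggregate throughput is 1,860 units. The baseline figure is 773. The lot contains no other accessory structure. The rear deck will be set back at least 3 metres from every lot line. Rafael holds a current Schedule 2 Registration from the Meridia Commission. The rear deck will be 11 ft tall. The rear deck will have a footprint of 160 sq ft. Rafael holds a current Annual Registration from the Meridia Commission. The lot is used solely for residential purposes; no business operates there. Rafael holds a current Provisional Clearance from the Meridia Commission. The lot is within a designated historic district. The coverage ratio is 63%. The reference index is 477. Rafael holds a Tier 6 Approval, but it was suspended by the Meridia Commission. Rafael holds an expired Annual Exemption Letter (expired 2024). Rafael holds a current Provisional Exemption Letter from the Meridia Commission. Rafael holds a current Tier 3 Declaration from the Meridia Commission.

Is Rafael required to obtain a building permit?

Exception (a) requires that the structure has no plumbing or electrical service; but electrical service is planned, so (a) is unavailable.
Exception (b) requires that the structure's footprint is under 145 sq ft; but the structure's footprint is 160 sq ft, not under 145 sq ft, so (b) is unavailable.
All of (c)'s requirements are met (a current Annual Registration is held; the lot has no other accessory structure). But: (h) operates against (c): the reference index is 477, meeting the 463 threshold. (i), which would lift (h), is inapplicable — the Annual Exemption Letter is not current. (c) is therefore removed.
Exception (d) does not apply: the baseline figure is 773, not below 715.
Exception (e)'s conditions are all satisfied: the setback is at least 3 m on every side; a current Provisional Clearance is held. Considering the limiting provisions: (j) would limit (e) — the registered capacity is 2,890 units, under the 3,050 units limit — but (k) sets (j) aside: (k) operates against (j): a current Tier 4 Registration is held. (l) applies (a current Schedule 2 Registration is held), but is overridden by (m): (m) is triggered — aggregate throughput is 1,860 units, meeting the 1,750 units threshold. (n) would limit (m) — the reportable unit count is 99, under the 107 limit — but (o) sets (n) aside: (o) operates against (n): a current Tier 3 Declaration is held. (p), which would lift (o), is not triggered — the Tier 6 Approval is not current. (e) remains available.

No — exception (e) applies; Rafael does not need a building permit.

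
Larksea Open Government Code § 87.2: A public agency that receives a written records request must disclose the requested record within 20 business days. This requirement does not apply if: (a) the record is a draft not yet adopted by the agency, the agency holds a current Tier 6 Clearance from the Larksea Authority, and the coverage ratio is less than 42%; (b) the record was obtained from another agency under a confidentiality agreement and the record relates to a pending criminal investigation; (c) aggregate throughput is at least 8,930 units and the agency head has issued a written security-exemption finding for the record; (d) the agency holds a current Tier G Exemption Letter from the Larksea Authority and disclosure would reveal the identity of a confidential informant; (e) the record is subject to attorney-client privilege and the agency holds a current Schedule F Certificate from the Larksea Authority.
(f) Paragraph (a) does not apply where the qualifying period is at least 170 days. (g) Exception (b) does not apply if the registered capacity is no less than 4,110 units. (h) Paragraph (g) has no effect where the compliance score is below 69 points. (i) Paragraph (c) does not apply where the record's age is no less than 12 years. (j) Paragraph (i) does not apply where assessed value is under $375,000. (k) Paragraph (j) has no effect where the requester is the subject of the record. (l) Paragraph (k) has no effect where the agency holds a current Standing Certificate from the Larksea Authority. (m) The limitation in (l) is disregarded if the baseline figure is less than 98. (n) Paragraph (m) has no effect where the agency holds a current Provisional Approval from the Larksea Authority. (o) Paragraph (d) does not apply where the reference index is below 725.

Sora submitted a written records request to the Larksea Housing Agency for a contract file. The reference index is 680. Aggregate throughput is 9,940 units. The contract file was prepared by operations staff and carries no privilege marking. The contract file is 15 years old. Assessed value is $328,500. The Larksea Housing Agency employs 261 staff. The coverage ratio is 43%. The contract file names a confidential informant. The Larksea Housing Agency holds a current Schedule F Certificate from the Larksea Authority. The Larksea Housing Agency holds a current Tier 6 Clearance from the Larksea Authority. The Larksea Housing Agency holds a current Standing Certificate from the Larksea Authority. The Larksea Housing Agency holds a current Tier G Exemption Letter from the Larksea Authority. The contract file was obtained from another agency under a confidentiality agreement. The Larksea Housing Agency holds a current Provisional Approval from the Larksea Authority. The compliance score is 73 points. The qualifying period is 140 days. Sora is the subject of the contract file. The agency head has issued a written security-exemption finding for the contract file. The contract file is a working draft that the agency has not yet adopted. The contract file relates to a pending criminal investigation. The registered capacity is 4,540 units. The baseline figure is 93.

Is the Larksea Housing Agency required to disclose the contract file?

Exception (a) requires that the coverage ratio is less than 42%; but the coverage ratio is 43%, not less than 42%, so (a) is unavailable.
Exception (b): the contract file was obtained under a confidentiality agreement; the contract file relates to a pending investigation — every condition holds. But applying paragraphs (g)–(h): (g) operates against (b): the registered capacity is 4,540 units, meeting the 4,110 units threshold. (h) is not engaged (the compliance score is 73 points, not below 69 points), so (g) stands. So (b) is unavailable.
Exception (c)'s conditions are all satisfied: aggregate throughput is 9,940 units, meeting the 8,930 units threshold; a written security-exemption finding has been issued. As to paragraphs (i)–(n): (i) would limit (c) — the record's age is 15 years, meeting the 12 years threshold — but (j) sets (i) aside: (j) applies — assessed value is $328,500, under the $375,000 limit. (k) operates (Sora is the subject of the contract file), but is displaced by (l): (l) operates against (k): a current Standing Certificate is held. (m) would limit (l) — the baseline figure is 93, less than the 98 limit — but (n) sets (m) aside: (n) is engaged — a current Provisional Approval is held. (c) remains available.
All of (d)'s requirements are met (a current Tier G Exemption Letter is held; the contract file names a confidential informant). However, paragraph (o) must be considered: (o) operates against (d): the reference index is 680, below the 725 limit. So (d) is unavailable.
Exception (e) requires that the record is subject to attorney-client privilege; but the contract file carries no privilege marking, so (e) is unavailable.

No — exception (c) applies; the Larksea Housing Agency is not required to disclose the contract file.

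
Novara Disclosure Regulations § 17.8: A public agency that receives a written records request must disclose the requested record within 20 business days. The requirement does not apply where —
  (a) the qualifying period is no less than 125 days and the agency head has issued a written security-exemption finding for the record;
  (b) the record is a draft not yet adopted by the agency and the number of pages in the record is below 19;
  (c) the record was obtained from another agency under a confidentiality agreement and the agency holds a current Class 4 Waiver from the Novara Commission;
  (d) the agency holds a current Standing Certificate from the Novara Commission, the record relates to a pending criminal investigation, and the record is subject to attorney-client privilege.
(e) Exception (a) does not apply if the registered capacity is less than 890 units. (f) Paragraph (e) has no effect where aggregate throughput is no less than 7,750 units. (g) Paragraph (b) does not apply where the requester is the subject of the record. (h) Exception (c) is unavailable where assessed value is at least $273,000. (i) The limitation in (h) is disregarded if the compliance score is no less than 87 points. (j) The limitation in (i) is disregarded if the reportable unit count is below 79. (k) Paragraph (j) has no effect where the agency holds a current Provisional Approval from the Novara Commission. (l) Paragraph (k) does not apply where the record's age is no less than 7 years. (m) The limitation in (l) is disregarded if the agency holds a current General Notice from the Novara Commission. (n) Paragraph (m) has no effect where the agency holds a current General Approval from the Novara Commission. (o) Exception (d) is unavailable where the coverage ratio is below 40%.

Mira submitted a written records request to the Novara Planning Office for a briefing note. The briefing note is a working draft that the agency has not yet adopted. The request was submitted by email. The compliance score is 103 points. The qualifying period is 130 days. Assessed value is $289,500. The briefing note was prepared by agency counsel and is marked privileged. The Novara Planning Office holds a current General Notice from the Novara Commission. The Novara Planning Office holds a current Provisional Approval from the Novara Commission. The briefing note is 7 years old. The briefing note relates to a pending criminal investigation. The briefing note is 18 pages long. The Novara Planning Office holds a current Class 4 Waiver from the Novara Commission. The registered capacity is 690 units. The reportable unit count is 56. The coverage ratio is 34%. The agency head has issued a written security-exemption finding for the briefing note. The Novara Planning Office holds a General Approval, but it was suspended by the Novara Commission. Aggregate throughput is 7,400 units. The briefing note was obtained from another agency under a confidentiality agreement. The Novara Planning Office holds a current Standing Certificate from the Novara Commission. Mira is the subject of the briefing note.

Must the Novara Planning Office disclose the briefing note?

No — exception (c) applies; the Novara Planning Office is not required to disclose the briefing note.

Exception (a)'s conditions are all satisfied: the qualifying period is 130 days, meeting the 125 days threshold; a written security-exemption finding has been issued. But: (e) is engaged — the registered capacity is 690 units, less than the 890 units limit. (f) does not operate here (aggregate throughput is 7,400 units, short of 7,750 units), so (e) stands. (a) is therefore removed.
All of (b)'s requirements are met (the briefing note is an unadopted draft; the number of pages in the record is 18, below the 19 limit). But: (g) operates against (b): Mira is the subject of the briefing note. Exception (b) does not apply.
Exception (c) is satisfied on its face — the briefing note was obtained under a confidentiality agreement; a current Class 4 Waiver is held. Under paragraphs (h)–(n): (h) would limit (c) — assessed value is $289,500, meeting the $273,000 threshold — but (i) sets (h) aside: (i) applies — the compliance score is 103 points, meeting the 87 points threshold. (j) would limit (i) — the reportable unit count is 56, below the 79 limit — but (k) sets (j) aside: (k) operates against (j): a current Provisional Approval is held. (l) is triggered (the record's age is 7 years, meeting the 7 years threshold), but is set aside by (m): (m) operates against (l): a current General Notice is held. (n), which would lift (m), does not operate here — the General Approval is not current. Exception (c) stands.
Exception (d) is satisfied on its face — a current Standing Certificate is held; the briefing note relates to a pending investigation; the briefing note is privileged. However, paragraph (o) must be considered: (o) applies — the coverage ratio is 34%, below the 40% limit. Exception (d) does not apply.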